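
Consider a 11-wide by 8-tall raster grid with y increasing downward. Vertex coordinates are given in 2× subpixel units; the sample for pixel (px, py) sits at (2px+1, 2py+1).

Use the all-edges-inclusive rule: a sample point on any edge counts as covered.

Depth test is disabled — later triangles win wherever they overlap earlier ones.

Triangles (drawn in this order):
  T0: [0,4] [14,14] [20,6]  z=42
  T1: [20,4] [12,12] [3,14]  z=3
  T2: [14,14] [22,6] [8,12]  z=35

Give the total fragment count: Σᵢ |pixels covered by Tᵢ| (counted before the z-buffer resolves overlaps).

T0:
  2·area = 172  (B↔C swapped to make it positive)
  edge (0, 4)→(20, 6): d=(20,2) inclusive
  edge (20, 6)→(14, 14): d=(-6,8) inclusive
  edge (14, 14)→(0, 4): d=(-14,-10) inclusive
    (1,2)@(3, 5): e=[14,142,16] → █
    (2,2)@(5, 5): e=[10,126,36] → █
    (3,2)@(7, 5): e=[6,110,56] → █
    (4,2)@(9, 5): e=[2,94,76] → █
    (5,2)@(11, 5): e=[-2,78,96] → ·
    (1,3)@(3, 7): e=[54,130,-12] → ·
    (2,3)@(5, 7): e=[50,114,8] → █
    (5,3)@(11, 7): e=[38,66,68] → █
    (6,3)@(13, 7): e=[34,50,88] → █
    (7,3)@(15, 7): e=[30,34,108] → █
    (8,3)@(17, 7): e=[26,18,128] → █
    (9,3)@(19, 7): e=[22,2,148] → █
    (3,4)@(7, 9): e=[86,86,0] → █  [on edge]
  covered (22 px):
    · · · · · · · · · · ·
    · · · · · · · · · · ·
    · █ █ █ █ · · · · · ·
    · · █ █ █ █ █ █ █ █ ·
    · · · █ █ █ █ █ █ · ·
    · · · · · █ █ █ · · ·
    · · · · · · █ · · · ·
    · · · · · · · · · · ·
T1:
  2·area = 56
  edge (20, 4)→(12, 12): d=(-8,8) inclusive
  edge (12, 12)→(3, 14): d=(-9,2) inclusive
  edge (3, 14)→(20, 4): d=(17,-10) inclusive
    (10,1)@(21, 3): e=[0,63,-7] → ·  [on edge]
    (9,2)@(19, 5): e=[0,49,7] → █  [on edge]
    (10,2)@(21, 5): e=[-16,45,27] → ·
    (7,3)@(15, 7): e=[16,39,1] → █
    (8,3)@(17, 7): e=[0,35,21] → █  [on edge]
    (9,3)@(19, 7): e=[-16,31,41] → ·
    (6,4)@(13, 9): e=[16,25,15] → █
    (7,4)@(15, 9): e=[0,21,35] → █  [on edge]
    (8,4)@(17, 9): e=[-16,17,55] → ·
    (4,5)@(9, 11): e=[32,15,9] → █
    (5,5)@(11, 11): e=[16,11,29] → █
    (6,5)@(13, 11): e=[0,7,49] → █  [on edge]
    (5,6)@(11, 13): e=[0,-7,63] → ·  [on edge]
    (4,7)@(9, 15): e=[0,-21,77] → ·  [on edge]
  covered (10 px):
    · · · · · · · · · · ·
    · · · · · · · · · · ·
    · · · · · · · · · █ ·
    · · · · · · · █ █ · ·
    · · · · · · █ █ · · ·
    · · · · █ █ █ · · · ·
    · · █ █ · · · · · · ·
    · · · · · · · · · · ·
T2:
  2·area = 64  (B↔C swapped to make it positive)
  edge (14, 14)→(8, 12): d=(-6,-2) inclusive
  edge (8, 12)→(22, 6): d=(14,-6) inclusive
  edge (22, 6)→(14, 14): d=(-8,8) inclusive
    (10,3)@(21, 7): e=[56,8,0] → █  [on edge]
    (7,4)@(15, 9): e=[32,0,32] → █  [on edge]
    (8,4)@(17, 9): e=[36,12,16] → █
    (9,4)@(19, 9): e=[40,24,0] → █  [on edge]
    (10,4)@(21, 9): e=[44,36,-16] → ·
    (2,5)@(5, 11): e=[0,-32,96] → ·  [on edge]
    (5,5)@(11, 11): e=[12,4,48] → █
    (6,5)@(13, 11): e=[16,16,32] → █
    (8,5)@(17, 11): e=[24,40,0] → █  [on edge]
    (9,5)@(19, 11): e=[28,52,-16] → ·
    (5,6)@(11, 13): e=[0,32,32] → █  [on edge]
    (7,6)@(15, 13): e=[8,56,0] → █  [on edge]
    (0,7)@(1, 15): e=[-32,0,96] → ·  [on edge]
    (6,7)@(13, 15): e=[-8,72,0] → ·  [on edge]
    (8,7)@(17, 15): e=[0,96,-32] → ·  [on edge]
  covered (11 px):
    · · · · · · · · · · ·
    · · · · · · · · · · ·
    · · · · · · · · · · ·
    · · · · · · · · · · █
    · · · · · · · █ █ █ ·
    · · · · · █ █ █ █ · ·
    · · · · · █ █ █ · · ·
    · · · · · · · · · · ·

Final: 43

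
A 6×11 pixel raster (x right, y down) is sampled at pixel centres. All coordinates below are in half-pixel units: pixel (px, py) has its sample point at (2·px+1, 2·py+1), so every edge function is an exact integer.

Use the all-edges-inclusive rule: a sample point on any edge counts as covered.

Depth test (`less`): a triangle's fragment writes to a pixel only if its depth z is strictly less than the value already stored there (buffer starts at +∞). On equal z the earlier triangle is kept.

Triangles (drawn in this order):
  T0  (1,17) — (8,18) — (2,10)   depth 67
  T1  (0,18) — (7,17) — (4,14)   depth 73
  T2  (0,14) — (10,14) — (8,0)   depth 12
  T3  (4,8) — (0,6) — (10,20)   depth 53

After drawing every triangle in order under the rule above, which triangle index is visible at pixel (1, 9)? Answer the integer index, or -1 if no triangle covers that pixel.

T0:
  2·area = 50  (B↔C swapped to make it positive)
  edge (1, 17)→(2, 10): d=(1,-7) inclusive
  edge (2, 10)→(8, 18): d=(6,8) inclusive
  edge (8, 18)→(1, 17): d=(-7,-1) inclusive
    (1,1)@(3, 3): e=[0,-50,100] → ·  [on edge]
    (1,6)@(3, 13): e=[10,10,30] → #
    (2,6)@(5, 13): e=[24,-6,32] → ·
    (1,7)@(3, 15): e=[12,22,16] → #
    (2,7)@(5, 15): e=[26,6,18] → #
    (3,7)@(7, 15): e=[40,-10,20] → ·
    (0,8)@(1, 17): e=[0,50,0] → #  [on edge]
    (3,8)@(7, 17): e=[42,2,6] → #
    (4,8)@(9, 17): e=[56,-14,8] → ·
    (0,9)@(1, 19): e=[2,62,-14] → ·
    (1,9)@(3, 19): e=[16,46,-12] → ·
    (2,9)@(5, 19): e=[30,30,-10] → ·
  covered (7 px):
    · · · · · ·
    · · · · · ·
    · · · · · ·
    · · · · · ·
    · · · · · ·
    · · · · · ·
    · # · · · ·
    · # # · · ·
    # # # # · ·
    · · · · · ·
    · · · · · ·
T1:
  2·area = 24  (B↔C swapped to make it positive)
  edge (0, 18)→(4, 14): d=(4,-4) inclusive
  edge (4, 14)→(7, 17): d=(3,3) inclusive
  edge (7, 17)→(0, 18): d=(-7,1) inclusive
    (5,3)@(11, 7): e=[0,-42,66] → ·  [on edge]
    (4,4)@(9, 9): e=[0,-30,54] → ·  [on edge]
    (0,5)@(1, 11): e=[-24,0,48] → ·  [on edge]
    (3,5)@(7, 11): e=[0,-18,42] → ·  [on edge]
    (1,6)@(3, 13): e=[-8,0,32] → ·  [on edge]
    (2,6)@(5, 13): e=[0,-6,30] → ·  [on edge]
    (1,7)@(3, 15): e=[0,6,18] → #  [on edge]
    (2,7)@(5, 15): e=[8,0,16] → #  [on edge]
    (3,7)@(7, 15): e=[16,-6,14] → ·
    (0,8)@(1, 17): e=[0,18,6] → #  [on edge]
    (3,8)@(7, 17): e=[24,0,0] → #  [on edge]
    (4,8)@(9, 17): e=[32,-6,-2] → ·
    (4,9)@(9, 19): e=[40,0,-16] → ·  [on edge]
    (5,10)@(11, 21): e=[56,0,-32] → ·  [on edge]
  covered (6 px):
    · · · · · ·
    · · · · · ·
    · · · · · ·
    · · · · · ·
    · · · · · ·
    · · · · · ·
    · · · · · ·
    · # # · · ·
    # # # # · ·
    · · · · · ·
    · · · · · ·
T2:
  2·area = 140  (B↔C swapped to make it positive)
  edge (0, 14)→(8, 0): d=(8,-14) inclusive
  edge (8, 0)→(10, 14): d=(2,14) inclusive
  edge (10, 14)→(0, 14): d=(-10,0) inclusive
    (3,1)@(7, 3): e=[10,20,110] → #
    (4,1)@(9, 3): e=[38,-8,110] → ·
    (3,2)@(7, 5): e=[26,24,90] → #
    (4,2)@(9, 5): e=[54,-4,90] → ·
    (2,3)@(5, 7): e=[14,56,70] → #
    (4,3)@(9, 7): e=[70,0,70] → #  [on edge]
    (5,3)@(11, 7): e=[98,-28,70] → ·
    (1,4)@(3, 9): e=[2,88,50] → #
    (5,4)@(11, 9): e=[114,-24,50] → ·
    (1,5)@(3, 11): e=[18,92,30] → #
    (5,5)@(11, 11): e=[130,-20,30] → ·
    (0,6)@(1, 13): e=[6,124,10] → #
    (5,10)@(11, 21): e=[210,0,-70] → ·  [on edge]
  covered (18 px):
    · · · · · ·
    · · · # · ·
    · · · # · ·
    · · # # # ·
    · # # # # ·
    · # # # # ·
    # # # # # ·
    · · · · · ·
    · · · · · ·
    · · · · · ·
    · · · · · ·
T3:
  2·area = 36  (B↔C swapped to make it positive)
  edge (4, 8)→(10, 20): d=(6,12) inclusive
  edge (10, 20)→(0, 6): d=(-10,-14) inclusive
  edge (0, 6)→(4, 8): d=(4,2) inclusive
    (0,3)@(1, 7): e=[30,4,2] → #
    (1,3)@(3, 7): e=[6,32,-2] → ·
    (0,4)@(1, 9): e=[42,-16,10] → ·
    (1,4)@(3, 9): e=[18,12,6] → #
    (2,4)@(5, 9): e=[-6,40,2] → ·
    (1,5)@(3, 11): e=[30,-8,14] → ·
    (2,5)@(5, 11): e=[6,20,10] → #
    (3,5)@(7, 11): e=[-18,48,6] → ·
    (2,6)@(5, 13): e=[18,0,18] → #  [on edge]
    (3,6)@(7, 13): e=[-6,28,14] → ·
    (2,7)@(5, 15): e=[30,-20,26] → ·
    (3,7)@(7, 15): e=[6,8,22] → #
  covered (5 px):
    · · · · · ·
    · · · · · ·
    · · · · · ·
    # · · · · ·
    · # · · · ·
    · · # · · ·
    · · # · · ·
    · · · # · ·
    · · · · · ·
    · · · · · ·
    · · · · · ·

Z-buffer (winner per pixel, '.' = empty):
  . . . . . .
  . . . 2 . .
  . . . 2 . .
  3 . 2 2 2 .
  . 2 2 2 2 .
  . 2 2 2 2 .
  2 2 2 2 2 .
  . 0 0 3 . .
  0 0 0 0 . .
  . . . . . .
  . . . . . .

Result: -1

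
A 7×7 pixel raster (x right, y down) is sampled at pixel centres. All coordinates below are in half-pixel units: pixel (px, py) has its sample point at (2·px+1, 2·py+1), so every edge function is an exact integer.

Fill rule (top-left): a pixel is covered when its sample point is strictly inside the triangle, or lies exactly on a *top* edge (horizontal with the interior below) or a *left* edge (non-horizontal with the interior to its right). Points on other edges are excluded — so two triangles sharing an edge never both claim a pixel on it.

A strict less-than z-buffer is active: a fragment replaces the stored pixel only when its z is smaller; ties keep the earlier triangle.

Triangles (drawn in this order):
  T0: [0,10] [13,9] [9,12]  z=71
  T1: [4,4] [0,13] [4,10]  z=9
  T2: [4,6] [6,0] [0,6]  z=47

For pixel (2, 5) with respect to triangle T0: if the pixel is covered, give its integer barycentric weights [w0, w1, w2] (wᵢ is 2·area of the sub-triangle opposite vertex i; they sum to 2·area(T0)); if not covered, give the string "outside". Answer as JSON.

T0:
  2·area = 35
  edge (0, 10)→(13, 9): d=(13,-1) top-left  bias=+0
  edge (13, 9)→(9, 12): d=(-4,3) right/bottom  bias=-1
  edge (9, 12)→(0, 10): d=(-9,-2) top-left  bias=+0
    (6,4)@(13, 9): e=[0,0,35] → .  [on edge]
    (2,5)@(5, 11): e=[18,16,1] → X
    (3,5)@(7, 11): e=[20,10,5] → X
    (4,5)@(9, 11): e=[22,4,9] → X
    (5,5)@(11, 11): e=[24,-2,13] → .
    (2,6)@(5, 13): e=[44,8,-17] → .
    (3,6)@(7, 13): e=[46,2,-13] → .
    (4,6)@(9, 13): e=[48,-4,-9] → .
  covered (3 px):
    . . . . . . .
    . . . . . . .
    . . . . . . .
    . . . . . . .
    . . . . . . .
    . . X X X . .
    . . . . . . .
T1:
  2·area = 24  (B↔C swapped to make it positive)
  edge (4, 4)→(4, 10): d=(0,6) right/bottom  bias=-1
  edge (4, 10)→(0, 13): d=(-4,3) right/bottom  bias=-1
  edge (0, 13)→(4, 4): d=(4,-9) top-left  bias=+0
    (1,3)@(3, 7): e=[6,15,3] → X
    (2,3)@(5, 7): e=[-6,9,21] → .
    (1,4)@(3, 9): e=[6,7,11] → X
    (2,4)@(5, 9): e=[-6,1,29] → .
    (0,5)@(1, 11): e=[18,5,1] → X
    (1,5)@(3, 11): e=[6,-1,19] → .
    (0,6)@(1, 13): e=[18,-3,9] → .
  covered (3 px):
    . . . . . . .
    . . . . . . .
    . . . . . . .
    . X . . . . .
    . X . . . . .
    X . . . . . .
    . . . . . . .
T2:
  2·area = 24  (B↔C swapped to make it positive)
  edge (4, 6)→(0, 6): d=(-4,0) right/bottom  bias=-1
  edge (0, 6)→(6, 0): d=(6,-6) top-left  bias=+0
  edge (6, 0)→(4, 6): d=(-2,6) right/bottom  bias=-1
    (2,0)@(5, 1): e=[20,0,4] → X  [on edge]
    (3,0)@(7, 1): e=[20,12,-8] → .
    (1,1)@(3, 3): e=[12,0,12] → X  [on edge]
    (2,1)@(5, 3): e=[12,12,0] → .  [on edge]
    (0,2)@(1, 5): e=[4,0,20] → X  [on edge]
    (2,2)@(5, 5): e=[4,24,-4] → .
    (0,3)@(1, 7): e=[-4,12,16] → .
    (1,3)@(3, 7): e=[-4,24,4] → .
    (1,4)@(3, 9): e=[-12,36,0] → .  [on edge]
  covered (4 px):
    . . X . . . .
    . X . . . . .
    X X . . . . .
    . . . . . . .
    . . . . . . .
    . . . . . . .
    . . . . . . .

Final: [16,1,18]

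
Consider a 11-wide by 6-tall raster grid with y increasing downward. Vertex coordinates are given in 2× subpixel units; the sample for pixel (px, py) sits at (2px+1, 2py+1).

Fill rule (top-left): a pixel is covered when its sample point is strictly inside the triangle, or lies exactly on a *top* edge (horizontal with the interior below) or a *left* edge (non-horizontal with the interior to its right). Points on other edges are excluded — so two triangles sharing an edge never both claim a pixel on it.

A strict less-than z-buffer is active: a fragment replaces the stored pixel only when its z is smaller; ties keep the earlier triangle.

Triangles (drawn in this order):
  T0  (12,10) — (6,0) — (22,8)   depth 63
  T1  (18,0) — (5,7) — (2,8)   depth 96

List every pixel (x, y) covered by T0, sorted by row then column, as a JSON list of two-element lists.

T0:
  2·area = 112
  edge (12, 10)→(6, 0): d=(-6,-10) top-left  bias=+0
  edge (6, 0)→(22, 8): d=(16,8) right/bottom  bias=-1
  edge (22, 8)→(12, 10): d=(-10,2) right/bottom  bias=-1
    (3,0)@(7, 1): e=[4,8,100] → #
    (4,0)@(9, 1): e=[24,-8,96] → ·
    (3,1)@(7, 3): e=[-8,40,80] → ·
    (4,1)@(9, 3): e=[12,24,76] → #
    (5,1)@(11, 3): e=[32,8,72] → #
    (6,1)@(13, 3): e=[52,-8,68] → ·
    (4,2)@(9, 5): e=[0,56,56] → #  [on edge]
    (6,2)@(13, 5): e=[40,24,48] → #
    (7,2)@(15, 5): e=[60,8,44] → #
    (8,2)@(17, 5): e=[80,-8,40] → ·
    (4,3)@(9, 7): e=[-12,88,36] → ·
    (5,3)@(11, 7): e=[8,72,32] → #
    (8,4)@(17, 9): e=[56,56,0] → ·  [on edge]
    (3,5)@(7, 11): e=[-56,168,0] → ·  [on edge]
  covered (14 px):
    · · · # · · · · · · ·
    · · · · # # · · · · ·
    · · · · # # # # · · ·
    · · · · · # # # # # ·
    · · · · · · # # · · ·
    · · · · · · · · · · ·
T1:
  2·area = 8
  edge (18, 0)→(5, 7): d=(-13,7) right/bottom  bias=-1
  edge (5, 7)→(2, 8): d=(-3,1) right/bottom  bias=-1
  edge (2, 8)→(18, 0): d=(16,-8) top-left  bias=+0
    (8,1)@(17, 3): e=[-32,0,40] → ·  [on edge]
    (5,2)@(11, 5): e=[-16,0,24] → ·  [on edge]
    (2,3)@(5, 7): e=[0,0,8] → ·  [on edge]
  covered (0 px):
    · · · · · · · · · · ·
    · · · · · · · · · · ·
    · · · · · · · · · · ·
    · · · · · · · · · · ·
    · · · · · · · · · · ·
    · · · · · · · · · · ·

Final: [[3,0],[4,1],[5,1],[4,2],[5,2],[6,2],[7,2],[5,3],[6,3],[7,3],[8,3],[9,3],[6,4],[7,4]]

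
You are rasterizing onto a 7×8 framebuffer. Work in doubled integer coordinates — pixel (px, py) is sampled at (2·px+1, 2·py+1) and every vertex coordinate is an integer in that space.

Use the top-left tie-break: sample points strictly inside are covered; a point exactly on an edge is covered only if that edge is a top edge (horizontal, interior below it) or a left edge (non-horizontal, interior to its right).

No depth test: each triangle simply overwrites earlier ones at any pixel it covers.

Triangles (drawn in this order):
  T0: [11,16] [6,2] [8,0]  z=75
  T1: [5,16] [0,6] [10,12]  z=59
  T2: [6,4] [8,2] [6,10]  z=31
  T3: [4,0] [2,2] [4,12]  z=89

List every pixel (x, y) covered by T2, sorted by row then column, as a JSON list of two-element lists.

T0:
  2·area = 38
  edge (11, 16)→(6, 2): d=(-5,-14) top-left  bias=+0
  edge (6, 2)→(8, 0): d=(2,-2) top-left  bias=+0
  edge (8, 0)→(11, 16): d=(3,16) right/bottom  bias=-1
    (3,0)@(7, 1): e=[19,0,19] → █  [on edge]
    (4,0)@(9, 1): e=[47,4,-13] → ·
    (2,1)@(5, 3): e=[-19,0,57] → ·  [on edge]
    (3,1)@(7, 3): e=[9,4,25] → █
    (4,1)@(9, 3): e=[37,8,-7] → ·
    (1,2)@(3, 5): e=[-57,0,95] → ·  [on edge]
    (3,2)@(7, 5): e=[-1,8,31] → ·
    (0,3)@(1, 7): e=[-95,0,133] → ·  [on edge]
    (4,3)@(9, 7): e=[17,16,5] → █
    (5,3)@(11, 7): e=[45,20,-27] → ·
    (4,4)@(9, 9): e=[7,20,11] → █
    (5,4)@(11, 9): e=[35,24,-21] → ·
  covered (4 px):
    · · · █ · · ·
    · · · █ · · ·
    · · · · · · ·
    · · · · █ · ·
    · · · · █ · ·
    · · · · · · ·
    · · · · · · ·
    · · · · · · ·
T1:
  2·area = 70
  edge (5, 16)→(0, 6): d=(-5,-10) top-left  bias=+0
  edge (0, 6)→(10, 12): d=(10,6) right/bottom  bias=-1
  edge (10, 12)→(5, 16): d=(-5,4) right/bottom  bias=-1
    (0,3)@(1, 7): e=[5,4,61] → █
    (1,3)@(3, 7): e=[25,-8,53] → ·
    (0,4)@(1, 9): e=[-5,24,51] → ·
    (1,4)@(3, 9): e=[15,12,43] → █
    (2,4)@(5, 9): e=[35,0,35] → ·  [on edge]
    (1,5)@(3, 11): e=[5,32,33] → █
    (2,5)@(5, 11): e=[25,20,25] → █
    (3,5)@(7, 11): e=[45,8,17] → █
    (4,5)@(9, 11): e=[65,-4,9] → ·
    (1,6)@(3, 13): e=[-5,52,23] → ·
    (2,6)@(5, 13): e=[15,40,15] → █
    (4,6)@(9, 13): e=[55,16,-1] → ·
  covered (8 px):
    · · · · · · ·
    · · · · · · ·
    · · · · · · ·
    █ · · · · · ·
    · █ · · · · ·
    · █ █ █ · · ·
    · · █ █ · · ·
    · · █ · · · ·
T2:
  2·area = 12
  edge (6, 4)→(8, 2): d=(2,-2) top-left  bias=+0
  edge (8, 2)→(6, 10): d=(-2,8) right/bottom  bias=-1
  edge (6, 10)→(6, 4): d=(0,-6) top-left  bias=+0
    (4,0)@(9, 1): e=[0,-6,18] → ·  [on edge]
    (3,1)@(7, 3): e=[0,6,6] → █  [on edge]
    (4,1)@(9, 3): e=[4,-10,18] → ·
    (2,2)@(5, 5): e=[0,18,-6] → ·  [on edge]
    (3,2)@(7, 5): e=[4,2,6] → █
    (4,2)@(9, 5): e=[8,-14,18] → ·
    (1,3)@(3, 7): e=[0,30,-18] → ·  [on edge]
    (3,3)@(7, 7): e=[8,-2,6] → ·
    (0,4)@(1, 9): e=[0,42,-30] → ·  [on edge]
  covered (2 px):
    · · · · · · ·
    · · · █ · · ·
    · · · █ · · ·
    · · · · · · ·
    · · · · · · ·
    · · · · · · ·
    · · · · · · ·
    · · · · · · ·
T3:
  2·area = 24  (B↔C swapped to make it positive)
  edge (4, 0)→(4, 12): d=(0,12) right/bottom  bias=-1
  edge (4, 12)→(2, 2): d=(-2,-10) top-left  bias=+0
  edge (2, 2)→(4, 0): d=(2,-2) top-left  bias=+0
    (1,0)@(3, 1): e=[12,12,0] → █  [on edge]
    (2,0)@(5, 1): e=[-12,32,4] → ·
    (0,1)@(1, 3): e=[36,-12,0] → ·  [on edge]
    (1,1)@(3, 3): e=[12,8,4] → █
    (2,1)@(5, 3): e=[-12,28,8] → ·
    (1,2)@(3, 5): e=[12,4,8] → █
    (2,2)@(5, 5): e=[-12,24,12] → ·
    (1,3)@(3, 7): e=[12,0,12] → █  [on edge]
    (2,3)@(5, 7): e=[-12,20,16] → ·
    (1,4)@(3, 9): e=[12,-4,16] → ·
  covered (4 px):
    · █ · · · · ·
    · █ · · · · ·
    · █ · · · · ·
    · █ · · · · ·
    · · · · · · ·
    · · · · · · ·
    · · · · · · ·
    · · · · · · ·

Result: [[3,1],[3,2]]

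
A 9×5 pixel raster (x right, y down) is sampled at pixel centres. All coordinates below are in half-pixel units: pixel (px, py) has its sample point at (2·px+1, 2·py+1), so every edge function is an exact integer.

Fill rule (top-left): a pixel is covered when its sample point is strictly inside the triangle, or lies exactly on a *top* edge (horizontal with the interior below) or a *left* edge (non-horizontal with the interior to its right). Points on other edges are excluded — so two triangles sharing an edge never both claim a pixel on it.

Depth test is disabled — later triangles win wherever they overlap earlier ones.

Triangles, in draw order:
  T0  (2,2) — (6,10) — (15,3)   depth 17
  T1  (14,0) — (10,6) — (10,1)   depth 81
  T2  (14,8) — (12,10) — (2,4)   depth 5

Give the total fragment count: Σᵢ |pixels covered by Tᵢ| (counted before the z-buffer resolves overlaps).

T0:
  2·area = 100  (B↔C swapped to make it positive)
  edge (2, 2)→(15, 3): d=(13,1) right/bottom  bias=-1
  edge (15, 3)→(6, 10): d=(-9,7) right/bottom  bias=-1
  edge (6, 10)→(2, 2): d=(-4,-8) top-left  bias=+0
    (1,1)@(3, 3): e=[12,84,4] → X
    (2,1)@(5, 3): e=[10,70,20] → X
    (3,1)@(7, 3): e=[8,56,36] → X
    (4,1)@(9, 3): e=[6,42,52] → X
    (5,1)@(11, 3): e=[4,28,68] → X
    (6,1)@(13, 3): e=[2,14,84] → X
    (7,1)@(15, 3): e=[0,0,100] → .  [on edge]
    (1,2)@(3, 5): e=[38,66,-4] → .
    (2,2)@(5, 5): e=[36,52,12] → X
    (6,2)@(13, 5): e=[28,-4,76] → .
    (2,3)@(5, 7): e=[62,34,4] → X
    (5,3)@(11, 7): e=[56,-8,52] → .
  covered (14 px):
    . . . . . . . . .
    . X X X X X X . .
    . . X X X X . . .
    . . X X X . . . .
    . . . X . . . . .
T1:
  2·area = 20
  edge (14, 0)→(10, 6): d=(-4,6) right/bottom  bias=-1
  edge (10, 6)→(10, 1): d=(0,-5) top-left  bias=+0
  edge (10, 1)→(14, 0): d=(4,-1) top-left  bias=+0
    (5,0)@(11, 1): e=[14,5,1] → X
    (6,0)@(13, 1): e=[2,15,3] → X
    (7,0)@(15, 1): e=[-10,25,5] → .
    (5,1)@(11, 3): e=[6,5,9] → X
    (6,1)@(13, 3): e=[-6,15,11] → .
    (5,2)@(11, 5): e=[-2,5,17] → .
  covered (3 px):
    . . . . . X X . .
    . . . . . X . . .
    . . . . . . . . .
    . . . . . . . . .
    . . . . . . . . .
T2:
  2·area = 32
  edge (14, 8)→(12, 10): d=(-2,2) right/bottom  bias=-1
  edge (12, 10)→(2, 4): d=(-10,-6) top-left  bias=+0
  edge (2, 4)→(14, 8): d=(12,4) right/bottom  bias=-1
    (2,2)@(5, 5): e=[24,8,0] → .  [on edge]
    (8,2)@(17, 5): e=[0,80,-48] → .  [on edge]
    (3,3)@(7, 7): e=[16,0,16] → X  [on edge]
    (4,3)@(9, 7): e=[12,12,8] → X
    (5,3)@(11, 7): e=[8,24,0] → .  [on edge]
    (7,3)@(15, 7): e=[0,48,-16] → .  [on edge]
    (3,4)@(7, 9): e=[12,-20,40] → .
    (4,4)@(9, 9): e=[8,-8,32] → .
    (5,4)@(11, 9): e=[4,4,24] → X
    (6,4)@(13, 9): e=[0,16,16] → .  [on edge]
    (8,4)@(17, 9): e=[-8,40,0] → .  [on edge]
  covered (3 px):
    . . . . . . . . .
    . . . . . . . . .
    . . . . . . . . .
    . . . X X . . . .
    . . . . . X . . .

Answer: 20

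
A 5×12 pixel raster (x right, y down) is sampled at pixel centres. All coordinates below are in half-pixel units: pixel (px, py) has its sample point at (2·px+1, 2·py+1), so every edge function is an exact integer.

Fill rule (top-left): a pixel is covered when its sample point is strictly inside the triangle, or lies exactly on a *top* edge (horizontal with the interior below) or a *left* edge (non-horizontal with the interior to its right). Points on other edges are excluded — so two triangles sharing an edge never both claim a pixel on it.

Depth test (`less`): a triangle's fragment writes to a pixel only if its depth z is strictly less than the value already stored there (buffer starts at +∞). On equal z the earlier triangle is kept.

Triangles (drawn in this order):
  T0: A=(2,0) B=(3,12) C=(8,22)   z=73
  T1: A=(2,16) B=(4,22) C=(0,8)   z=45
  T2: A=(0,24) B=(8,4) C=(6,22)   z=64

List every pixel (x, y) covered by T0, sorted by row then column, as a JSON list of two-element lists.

T0:
  2·area = 50  (B↔C swapped to make it positive)
  edge (2, 0)→(8, 22): d=(6,22) right/bottom  bias=-1
  edge (8, 22)→(3, 12): d=(-5,-10) top-left  bias=+0
  edge (3, 12)→(2, 0): d=(-1,-12) top-left  bias=+0
    (1,2)@(3, 5): e=[8,35,7] → #
    (2,2)@(5, 5): e=[-36,55,31] → ·
    (1,3)@(3, 7): e=[20,25,5] → #
    (2,3)@(5, 7): e=[-24,45,29] → ·
    (1,4)@(3, 9): e=[32,15,3] → #
    (2,4)@(5, 9): e=[-12,35,27] → ·
    (1,5)@(3, 11): e=[44,5,1] → #
    (2,5)@(5, 11): e=[0,25,25] → ·  [on edge]
    (1,6)@(3, 13): e=[56,-5,-1] → ·
    (2,6)@(5, 13): e=[12,15,23] → #
    (3,6)@(7, 13): e=[-32,35,47] → ·
    (2,7)@(5, 15): e=[24,5,21] → #
  covered (7 px):
    · · · · ·
    · · · · ·
    · # · · ·
    · # · · ·
    · # · · ·
    · # · · ·
    · · # · ·
    · · # · ·
    · · · · ·
    · · · # ·
    · · · · ·
    · · · · ·
T1:
  2·area = 4  (B↔C swapped to make it positive)
  edge (2, 16)→(0, 8): d=(-2,-8) top-left  bias=+0
  edge (0, 8)→(4, 22): d=(4,14) right/bottom  bias=-1
  edge (4, 22)→(2, 16): d=(-2,-6) top-left  bias=+0
    (0,6)@(1, 13): e=[-2,6,0] → ·  [on edge]
    (1,9)@(3, 19): e=[2,2,0] → #  [on edge]
    (2,9)@(5, 19): e=[18,-26,12] → ·
    (1,10)@(3, 21): e=[-2,10,-4] → ·
  covered (1 px):
    · · · · ·
    · · · · ·
    · · · · ·
    · · · · ·
    · · · · ·
    · · · · ·
    · · · · ·
    · · · · ·
    · · · · ·
    · # · · ·
    · · · · ·
    · · · · ·
T2:
  2·area = 104
  edge (0, 24)→(8, 4): d=(8,-20) top-left  bias=+0
  edge (8, 4)→(6, 22): d=(-2,18) right/bottom  bias=-1
  edge (6, 22)→(0, 24): d=(-6,2) right/bottom  bias=-1
    (3,3)@(7, 7): e=[4,12,88] → #
    (4,3)@(9, 7): e=[44,-24,84] → ·
    (3,4)@(7, 9): e=[20,8,76] → #
    (4,4)@(9, 9): e=[60,-28,72] → ·
    (3,5)@(7, 11): e=[36,4,64] → #
    (4,5)@(9, 11): e=[76,-32,60] → ·
    (2,6)@(5, 13): e=[12,36,56] → #
    (3,6)@(7, 13): e=[52,0,52] → ·  [on edge]
    (2,7)@(5, 15): e=[28,32,44] → #
    (3,7)@(7, 15): e=[68,-4,40] → ·
    (1,8)@(3, 17): e=[4,64,36] → #
    (3,8)@(7, 17): e=[84,-8,28] → ·
    (4,10)@(9, 21): e=[156,-52,0] → ·  [on edge]
    (1,11)@(3, 23): e=[52,52,0] → ·  [on edge]
  covered (12 px):
    · · · · ·
    · · · · ·
    · · · · ·
    · · · # ·
    · · · # ·
    · · · # ·
    · · # · ·
    · · # · ·
    · # # · ·
    · # # · ·
    · # # · ·
    # · · · ·

Result: [[1,2],[1,3],[1,4],[1,5],[2,6],[2,7],[3,9]]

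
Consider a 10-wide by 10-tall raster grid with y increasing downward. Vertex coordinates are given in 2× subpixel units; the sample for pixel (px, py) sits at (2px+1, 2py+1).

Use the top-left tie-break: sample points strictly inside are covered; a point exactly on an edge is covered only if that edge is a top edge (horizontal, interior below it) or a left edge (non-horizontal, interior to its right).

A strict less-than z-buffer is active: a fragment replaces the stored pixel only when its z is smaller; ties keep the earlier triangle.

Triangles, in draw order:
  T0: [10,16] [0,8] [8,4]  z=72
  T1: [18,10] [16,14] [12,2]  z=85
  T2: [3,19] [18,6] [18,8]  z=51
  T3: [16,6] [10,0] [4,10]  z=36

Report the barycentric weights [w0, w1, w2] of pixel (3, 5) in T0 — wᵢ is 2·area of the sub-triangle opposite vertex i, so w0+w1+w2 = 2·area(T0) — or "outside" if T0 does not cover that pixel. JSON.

T0:
  2·area = 104
  edge (10, 16)→(0, 8): d=(-10,-8) top-left  bias=+0
  edge (0, 8)→(8, 4): d=(8,-4) top-left  bias=+0
  edge (8, 4)→(10, 16): d=(2,12) right/bottom  bias=-1
    (3,2)@(7, 5): e=[86,4,14] → X
    (4,2)@(9, 5): e=[102,12,-10] → .
    (1,3)@(3, 7): e=[34,4,66] → X
    (2,3)@(5, 7): e=[50,12,42] → X
    (4,3)@(9, 7): e=[82,28,-6] → .
    (1,4)@(3, 9): e=[14,20,70] → X
    (4,4)@(9, 9): e=[62,44,-2] → .
    (1,5)@(3, 11): e=[-6,36,74] → .
    (2,5)@(5, 11): e=[10,44,50] → X
    (4,5)@(9, 11): e=[42,60,2] → X
    (5,5)@(11, 11): e=[58,68,-22] → .
    (2,6)@(5, 13): e=[-10,60,54] → .
  covered (13 px):
    . . . . . . . . . .
    . . . . . . . . . .
    . . . X . . . . . .
    . X X X . . . . . .
    . X X X . . . . . .
    . . X X X . . . . .
    . . . X X . . . . .
    . . . . X . . . . .
    . . . . . . . . . .
    . . . . . . . . . .
T1:
  2·area = 40
  edge (18, 10)→(16, 14): d=(-2,4) right/bottom  bias=-1
  edge (16, 14)→(12, 2): d=(-4,-12) top-left  bias=+0
  edge (12, 2)→(18, 10): d=(6,8) right/bottom  bias=-1
    (6,2)@(13, 5): e=[30,0,10] → X  [on edge]
    (7,2)@(15, 5): e=[22,24,-6] → .
    (6,3)@(13, 7): e=[26,-8,22] → .
    (7,3)@(15, 7): e=[18,16,6] → X
    (8,3)@(17, 7): e=[10,40,-10] → .
    (7,4)@(15, 9): e=[14,8,18] → X
    (8,4)@(17, 9): e=[6,32,2] → X
    (9,4)@(19, 9): e=[-2,56,-14] → .
    (7,5)@(15, 11): e=[10,0,30] → X  [on edge]
    (9,5)@(19, 11): e=[-6,48,-2] → .
    (7,6)@(15, 13): e=[6,-8,42] → .
    (8,6)@(17, 13): e=[-2,16,26] → .
    (8,8)@(17, 17): e=[-10,0,50] → .  [on edge]
  covered (6 px):
    . . . . . . . . . .
    . . . . . . . . . .
    . . . . . . X . . .
    . . . . . . . X . .
    . . . . . . . X X .
    . . . . . . . X X .
    . . . . . . . . . .
    . . . . . . . . . .
    . . . . . . . . . .
    . . . . . . . . . .
T2:
  2·area = 30
  edge (3, 19)→(18, 6): d=(15,-13) top-left  bias=+0
  edge (18, 6)→(18, 8): d=(0,2) right/bottom  bias=-1
  edge (18, 8)→(3, 19): d=(-15,11) right/bottom  bias=-1
    (8,3)@(17, 7): e=[2,2,26] → X
    (9,3)@(19, 7): e=[28,-2,4] → .
    (7,4)@(15, 9): e=[6,6,18] → X
    (8,4)@(17, 9): e=[32,2,-4] → .
    (6,5)@(13, 11): e=[10,10,10] → X
    (7,5)@(15, 11): e=[36,6,-12] → .
    (5,6)@(11, 13): e=[14,14,2] → X
    (6,6)@(13, 13): e=[40,10,-20] → .
    (5,7)@(11, 15): e=[44,14,-28] → .
    (1,9)@(3, 19): e=[0,30,0] → .  [on edge]
  covered (4 px):
    . . . . . . . . . .
    . . . . . . . . . .
    . . . . . . . . . .
    . . . . . . . . X .
    . . . . . . . X . .
    . . . . . . X . . .
    . . . . . X . . . .
    . . . . . . . . . .
    . . . . . . . . . .
    . . . . . . . . . .
T3:
  2·area = 96  (B↔C swapped to make it positive)
  edge (16, 6)→(4, 10): d=(-12,4) right/bottom  bias=-1
  edge (4, 10)→(10, 0): d=(6,-10) top-left  bias=+0
  edge (10, 0)→(16, 6): d=(6,6) right/bottom  bias=-1
    (5,0)@(11, 1): e=[80,16,0] → .  [on edge]
    (4,1)@(9, 3): e=[64,8,24] → X
    (5,1)@(11, 3): e=[56,28,12] → X
    (6,1)@(13, 3): e=[48,48,0] → .  [on edge]
    (3,2)@(7, 5): e=[48,0,48] → X  [on edge]
    (6,2)@(13, 5): e=[24,60,12] → X
    (7,2)@(15, 5): e=[16,80,0] → .  [on edge]
    (9,2)@(19, 5): e=[0,120,-24] → .  [on edge]
    (3,3)@(7, 7): e=[24,12,60] → X
    (6,3)@(13, 7): e=[0,72,24] → .  [on edge]
    (8,3)@(17, 7): e=[-16,112,0] → .  [on edge]
    (2,4)@(5, 9): e=[8,4,84] → X
    (3,4)@(7, 9): e=[0,24,72] → .  [on edge]
    (9,4)@(19, 9): e=[-48,144,0] → .  [on edge]
    (0,5)@(1, 11): e=[0,-24,120] → .  [on edge]
    (0,7)@(1, 15): e=[-48,0,144] → .  [on edge]
  covered (10 px):
    . . . . . . . . . .
    . . . . X X . . . .
    . . . X X X X . . .
    . . . X X X . . . .
    . . X . . . . . . .
    . . . . . . . . . .
    . . . . . . . . . .
    . . . . . . . . . .
    . . . . . . . . . .
    . . . . . . . . . .

Result: [52,26,26]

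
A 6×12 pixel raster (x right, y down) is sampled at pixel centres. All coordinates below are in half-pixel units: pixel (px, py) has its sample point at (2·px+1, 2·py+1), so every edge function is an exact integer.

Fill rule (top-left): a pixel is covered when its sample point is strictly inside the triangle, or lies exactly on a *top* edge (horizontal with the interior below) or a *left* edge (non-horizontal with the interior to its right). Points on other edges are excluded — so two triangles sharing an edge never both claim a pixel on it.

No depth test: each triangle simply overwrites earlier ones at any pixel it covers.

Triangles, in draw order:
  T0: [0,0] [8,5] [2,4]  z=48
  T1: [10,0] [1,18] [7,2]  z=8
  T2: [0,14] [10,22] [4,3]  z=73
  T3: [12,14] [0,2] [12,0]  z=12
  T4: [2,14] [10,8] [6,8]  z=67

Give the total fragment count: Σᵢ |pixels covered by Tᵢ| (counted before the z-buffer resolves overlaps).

T0:
  2·area = 22
  edge (0, 0)→(8, 5): d=(8,5) right/bottom  bias=-1
  edge (8, 5)→(2, 4): d=(-6,-1) top-left  bias=+0
  edge (2, 4)→(0, 0): d=(-2,-4) top-left  bias=+0
    (0,0)@(1, 1): e=[3,17,2] → X
    (1,0)@(3, 1): e=[-7,19,10] → .
    (0,1)@(1, 3): e=[19,5,-2] → .
    (1,1)@(3, 3): e=[9,7,6] → X
    (2,1)@(5, 3): e=[-1,9,14] → .
    (1,2)@(3, 5): e=[25,-5,2] → .
  covered (2 px):
    X . . . . .
    . X . . . .
    . . . . . .
    . . . . . .
    . . . . . .
    . . . . . .
    . . . . . .
    . . . . . .
    . . . . . .
    . . . . . .
    . . . . . .
    . . . . . .
T1:
  2·area = 36
  edge (10, 0)→(1, 18): d=(-9,18) right/bottom  bias=-1
  edge (1, 18)→(7, 2): d=(6,-16) top-left  bias=+0
  edge (7, 2)→(10, 0): d=(3,-2) top-left  bias=+0
    (4,0)@(9, 1): e=[9,26,1] → X
    (5,0)@(11, 1): e=[-27,58,5] → .
    (3,1)@(7, 3): e=[27,6,3] → X
    (4,1)@(9, 3): e=[-9,38,7] → .
    (3,2)@(7, 5): e=[9,18,9] → X
    (4,2)@(9, 5): e=[-27,50,13] → .
    (3,3)@(7, 7): e=[-9,30,15] → .
    (2,4)@(5, 9): e=[9,10,17] → X
    (3,4)@(7, 9): e=[-27,42,21] → .
    (2,5)@(5, 11): e=[-9,22,23] → .
    (1,6)@(3, 13): e=[9,2,25] → X
    (2,6)@(5, 13): e=[-27,34,29] → .
  covered (5 px):
    . . . . X .
    . . . X . .
    . . . X . .
    . . . . . .
    . . X . . .
    . . . . . .
    . X . . . .
    . . . . . .
    . . . . . .
    . . . . . .
    . . . . . .
    . . . . . .
T2:
  2·area = 142  (B↔C swapped to make it positive)
  edge (0, 14)→(4, 3): d=(4,-11) top-left  bias=+0
  edge (4, 3)→(10, 22): d=(6,19) right/bottom  bias=-1
  edge (10, 22)→(0, 14): d=(-10,-8) top-left  bias=+0
    (1,3)@(3, 7): e=[5,43,94] → X
    (2,3)@(5, 7): e=[27,5,110] → X
    (3,3)@(7, 7): e=[49,-33,126] → .
    (1,4)@(3, 9): e=[13,55,74] → X
    (3,4)@(7, 9): e=[57,-21,106] → .
    (1,5)@(3, 11): e=[21,67,54] → X
    (3,5)@(7, 11): e=[65,-9,86] → .
    (0,6)@(1, 13): e=[7,117,18] → X
    (3,6)@(7, 13): e=[73,3,66] → X
    (4,6)@(9, 13): e=[95,-35,82] → .
    (0,7)@(1, 15): e=[15,129,-2] → .
    (1,7)@(3, 15): e=[37,91,14] → X
  covered (18 px):
    . . . . . .
    . . . . . .
    . . . . . .
    . X X . . .
    . X X . . .
    . X X . . .
    X X X X . .
    . X X X . .
    . . X X . .
    . . . X X .
    . . . . X .
    . . . . . .
T3:
  2·area = 168
  edge (12, 14)→(0, 2): d=(-12,-12) top-left  bias=+0
  edge (0, 2)→(12, 0): d=(12,-2) top-left  bias=+0
  edge (12, 0)→(12, 14): d=(0,14) right/bottom  bias=-1
    (3,0)@(7, 1): e=[96,2,70] → X
    (4,0)@(9, 1): e=[120,6,42] → X
    (5,0)@(11, 1): e=[144,10,14] → X
    (0,1)@(1, 3): e=[0,14,154] → X  [on edge]
    (1,1)@(3, 3): e=[24,18,126] → X
    (2,1)@(5, 3): e=[48,22,98] → X
    (0,2)@(1, 5): e=[-24,38,154] → .
    (1,2)@(3, 5): e=[0,42,126] → X  [on edge]
    (1,3)@(3, 7): e=[-24,66,126] → .
    (2,3)@(5, 7): e=[0,70,98] → X  [on edge]
    (2,4)@(5, 9): e=[-24,94,98] → .
    (3,4)@(7, 9): e=[0,98,70] → X  [on edge]
    (4,5)@(9, 11): e=[0,126,42] → X  [on edge]
    (5,6)@(11, 13): e=[0,154,14] → X  [on edge]
  covered (24 px):
    . . . X X X
    X X X X X X
    . X X X X X
    . . X X X X
    . . . X X X
    . . . . X X
    . . . . . X
    . . . . . .
    . . . . . .
    . . . . . .
    . . . . . .
    . . . . . .
T4:
  2·area = 24  (B↔C swapped to make it positive)
  edge (2, 14)→(6, 8): d=(4,-6) top-left  bias=+0
  edge (6, 8)→(10, 8): d=(4,0) top-left  bias=+0
  edge (10, 8)→(2, 14): d=(-8,6) right/bottom  bias=-1
    (3,4)@(7, 9): e=[10,4,10] → X
    (4,4)@(9, 9): e=[22,4,-2] → .
    (2,5)@(5, 11): e=[6,12,6] → X
    (3,5)@(7, 11): e=[18,12,-6] → .
    (1,6)@(3, 13): e=[2,20,2] → X
    (2,6)@(5, 13): e=[14,20,-10] → .
    (1,7)@(3, 15): e=[10,28,-14] → .
  covered (3 px):
    . . . . . .
    . . . . . .
    . . . . . .
    . . . . . .
    . . . X . .
    . . X . . .
    . X . . . .
    . . . . . .
    . . . . . .
    . . . . . .
    . . . . . .
    . . . . . .

Result: 52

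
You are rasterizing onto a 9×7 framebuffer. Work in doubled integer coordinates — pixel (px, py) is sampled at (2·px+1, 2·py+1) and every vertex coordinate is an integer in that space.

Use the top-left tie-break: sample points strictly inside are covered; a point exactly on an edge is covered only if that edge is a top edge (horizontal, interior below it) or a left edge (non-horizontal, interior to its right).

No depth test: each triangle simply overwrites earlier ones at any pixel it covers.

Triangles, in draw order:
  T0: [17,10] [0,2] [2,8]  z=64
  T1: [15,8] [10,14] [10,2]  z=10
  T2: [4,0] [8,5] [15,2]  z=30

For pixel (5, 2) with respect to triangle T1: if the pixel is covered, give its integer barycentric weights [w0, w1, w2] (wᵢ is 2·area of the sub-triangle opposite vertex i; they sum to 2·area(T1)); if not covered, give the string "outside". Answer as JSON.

T0:
  2·area = 86  (B↔C swapped to make it positive)
  edge (17, 10)→(2, 8): d=(-15,-2) top-left  bias=+0
  edge (2, 8)→(0, 2): d=(-2,-6) top-left  bias=+0
  edge (0, 2)→(17, 10): d=(17,8) right/bottom  bias=-1
    (0,1)@(1, 3): e=[73,4,9] → X
    (1,1)@(3, 3): e=[77,16,-7] → .
    (0,2)@(1, 5): e=[43,0,43] → X  [on edge]
    (1,2)@(3, 5): e=[47,12,27] → X
    (2,2)@(5, 5): e=[51,24,11] → X
    (3,2)@(7, 5): e=[55,36,-5] → .
    (0,3)@(1, 7): e=[13,-4,77] → .
    (1,3)@(3, 7): e=[17,8,61] → X
    (3,3)@(7, 7): e=[25,32,29] → X
    (4,3)@(9, 7): e=[29,44,13] → X
    (5,3)@(11, 7): e=[33,56,-3] → .
    (1,4)@(3, 9): e=[-13,4,95] → .
    (1,5)@(3, 11): e=[-43,0,129] → .  [on edge]
  covered (10 px):
    . . . . . . . . .
    X . . . . . . . .
    X X X . . . . . .
    . X X X X . . . .
    . . . . . X X . .
    . . . . . . . . .
    . . . . . . . . .
T1:
  2·area = 60
  edge (15, 8)→(10, 14): d=(-5,6) right/bottom  bias=-1
  edge (10, 14)→(10, 2): d=(0,-12) top-left  bias=+0
  edge (10, 2)→(15, 8): d=(5,6) right/bottom  bias=-1
    (5,2)@(11, 5): e=[39,12,9] → X
    (6,2)@(13, 5): e=[27,36,-3] → .
    (5,3)@(11, 7): e=[29,12,19] → X
    (6,3)@(13, 7): e=[17,36,7] → X
    (7,3)@(15, 7): e=[5,60,-5] → .
    (5,4)@(11, 9): e=[19,12,29] → X
    (7,4)@(15, 9): e=[-5,60,5] → .
    (5,5)@(11, 11): e=[9,12,39] → X
    (6,5)@(13, 11): e=[-3,36,27] → .
    (5,6)@(11, 13): e=[-1,12,49] → .
  covered (6 px):
    . . . . . . . . .
    . . . . . . . . .
    . . . . . X . . .
    . . . . . X X . .
    . . . . . X X . .
    . . . . . X . . .
    . . . . . . . . .
T2:
  2·area = 47  (B↔C swapped to make it positive)
  edge (4, 0)→(15, 2): d=(11,2) right/bottom  bias=-1
  edge (15, 2)→(8, 5): d=(-7,3) right/bottom  bias=-1
  edge (8, 5)→(4, 0): d=(-4,-5) top-left  bias=+0
    (2,0)@(5, 1): e=[9,37,1] → X
    (3,0)@(7, 1): e=[5,31,11] → X
    (4,0)@(9, 1): e=[1,25,21] → X
    (5,0)@(11, 1): e=[-3,19,31] → .
    (2,1)@(5, 3): e=[31,23,-7] → .
    (3,1)@(7, 3): e=[27,17,3] → X
    (5,1)@(11, 3): e=[19,5,23] → X
    (6,1)@(13, 3): e=[15,-1,33] → .
    (3,2)@(7, 5): e=[49,3,-5] → .
    (4,2)@(9, 5): e=[45,-3,5] → .
    (5,2)@(11, 5): e=[41,-9,15] → .
  covered (6 px):
    . . X X X . . . .
    . . . X X X . . .
    . . . . . . . . .
    . . . . . . . . .
    . . . . . . . . .
    . . . . . . . . .
    . . . . . . . . .

Result: [12,9,39]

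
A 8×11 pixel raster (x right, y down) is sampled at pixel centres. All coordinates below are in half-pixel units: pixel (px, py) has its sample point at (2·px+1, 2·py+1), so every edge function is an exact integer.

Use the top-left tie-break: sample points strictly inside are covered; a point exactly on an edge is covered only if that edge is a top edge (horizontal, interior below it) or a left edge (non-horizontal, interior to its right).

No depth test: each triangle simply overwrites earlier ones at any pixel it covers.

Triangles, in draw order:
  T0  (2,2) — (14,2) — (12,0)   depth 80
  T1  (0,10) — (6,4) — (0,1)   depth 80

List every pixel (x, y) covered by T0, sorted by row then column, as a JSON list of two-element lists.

T0:
  2·area = 24  (B↔C swapped to make it positive)
  edge (2, 2)→(12, 0): d=(10,-2) top-left  bias=+0
  edge (12, 0)→(14, 2): d=(2,2) right/bottom  bias=-1
  edge (14, 2)→(2, 2): d=(-12,0) right/bottom  bias=-1
    (3,0)@(7, 1): e=[0,12,12] → #  [on edge]
    (4,0)@(9, 1): e=[4,8,12] → #
    (5,0)@(11, 1): e=[8,4,12] → #
    (6,0)@(13, 1): e=[12,0,12] → ·  [on edge]
    (3,1)@(7, 3): e=[20,16,-12] → ·
    (4,1)@(9, 3): e=[24,12,-12] → ·
    (5,1)@(11, 3): e=[28,8,-12] → ·
    (7,1)@(15, 3): e=[36,0,-12] → ·  [on edge]
  covered (3 px):
    · · · # # # · ·
    · · · · · · · ·
    · · · · · · · ·
    · · · · · · · ·
    · · · · · · · ·
    · · · · · · · ·
    · · · · · · · ·
    · · · · · · · ·
    · · · · · · · ·
    · · · · · · · ·
    · · · · · · · ·
T1:
  2·area = 54  (B↔C swapped to make it positive)
  edge (0, 10)→(0, 1): d=(0,-9) top-left  bias=+0
  edge (0, 1)→(6, 4): d=(6,3) right/bottom  bias=-1
  edge (6, 4)→(0, 10): d=(-6,6) right/bottom  bias=-1
    (4,0)@(9, 1): e=[81,-27,0] → ·  [on edge]
    (0,1)@(1, 3): e=[9,9,36] → #
    (1,1)@(3, 3): e=[27,3,24] → #
    (2,1)@(5, 3): e=[45,-3,12] → ·
    (3,1)@(7, 3): e=[63,-9,0] → ·  [on edge]
    (0,2)@(1, 5): e=[9,21,24] → #
    (2,2)@(5, 5): e=[45,9,0] → ·  [on edge]
    (0,3)@(1, 7): e=[9,33,12] → #
    (1,3)@(3, 7): e=[27,27,0] → ·  [on edge]
    (0,4)@(1, 9): e=[9,45,0] → ·  [on edge]
  covered (5 px):
    · · · · · · · ·
    # # · · · · · ·
    # # · · · · · ·
    # · · · · · · ·
    · · · · · · · ·
    · · · · · · · ·
    · · · · · · · ·
    · · · · · · · ·
    · · · · · · · ·
    · · · · · · · ·
    · · · · · · · ·

Answer: [[3,0],[4,0],[5,0]]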